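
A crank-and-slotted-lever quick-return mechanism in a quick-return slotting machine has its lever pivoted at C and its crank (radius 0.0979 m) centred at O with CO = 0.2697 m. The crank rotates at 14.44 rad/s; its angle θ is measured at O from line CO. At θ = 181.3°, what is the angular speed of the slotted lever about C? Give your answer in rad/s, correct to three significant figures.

8.22

ω = 14.44 rad/s
Crank pin A relative to C: A = (d + r cosθ, r sinθ); lever angle φ = atan2(r sinθ, d + r cosθ).
Differentiating tanφ: φ̇ = rω(d cosθ + r)/(d² + r² + 2dr cosθ).
d² + r² + 2dr cosθ = |CA|² = 0.0295288 m²;  d cosθ + r = -0.17173 m.
|ω_lever| = |0.0979·14.44·-0.17173| / 0.0295288 = 8.2215 rad/s.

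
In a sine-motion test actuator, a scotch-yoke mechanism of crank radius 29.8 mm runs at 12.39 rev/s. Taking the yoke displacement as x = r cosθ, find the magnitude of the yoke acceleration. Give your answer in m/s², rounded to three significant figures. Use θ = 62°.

ω = 77.85 rad/s (from 12.39 rev/s).
x = r cosθ ⇒ ẍ = −rω² cosθ (ω constant).
|a| = rω²|cosθ| = 0.0298·(77.85)²·|cos 62°| = 84.787 m/s².

84.8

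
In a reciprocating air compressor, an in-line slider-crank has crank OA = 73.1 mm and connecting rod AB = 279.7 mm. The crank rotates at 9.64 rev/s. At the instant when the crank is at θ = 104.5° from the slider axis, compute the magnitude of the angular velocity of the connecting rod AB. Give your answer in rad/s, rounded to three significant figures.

4.10

ω = 60.57 rad/s (converted from 9.64 rev/s).
The rod makes angle φ with the slider axis where L sinφ = r sinθ; differentiating, L cosφ·φ̇ = r ω cosθ.
L cosφ = √(L² − r² sin²θ) = 0.2706 m.
|ω_rod| = r ω |cosθ| / √(L² − r² sin²θ) = 0.0731·60.57·0.25038/0.2706 = 4.0968 rad/s.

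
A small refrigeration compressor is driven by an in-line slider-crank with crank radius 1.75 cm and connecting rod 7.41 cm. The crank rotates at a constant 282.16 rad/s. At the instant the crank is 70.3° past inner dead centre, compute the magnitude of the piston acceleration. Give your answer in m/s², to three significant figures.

211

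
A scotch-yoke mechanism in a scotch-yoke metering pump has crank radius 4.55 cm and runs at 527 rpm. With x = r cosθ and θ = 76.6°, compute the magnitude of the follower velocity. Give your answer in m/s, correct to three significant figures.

ω = 55.19 rad/s (from 527 rpm).
x = r cosθ ⇒ ẋ = −rω sinθ.
|v| = rω|sinθ| = 0.0455·55.19·|sin 76.6°| = 2.4427 m/s.

2.44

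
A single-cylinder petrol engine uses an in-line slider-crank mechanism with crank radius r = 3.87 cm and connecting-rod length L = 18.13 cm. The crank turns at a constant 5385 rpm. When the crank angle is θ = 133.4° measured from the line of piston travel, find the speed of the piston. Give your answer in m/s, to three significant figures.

ω = 2π·5385/60 = 563.9 rad/s
For an in-line slider-crank, x = r cosθ + √(L² − r² sin²θ), so v = −rω sinθ·[1 + r cosθ/√(L² − r² sin²θ)].
With r = 0.0387 m, L = 0.1813 m, θ = 133.4°: √(L² − r² sin²θ) = 0.17911 m.
v = −0.0387·563.9·0.72657·[1 + 0.0387·-0.68709/0.17911] = -13.502 m/s.
|v| = 13.502 m/s.

13.5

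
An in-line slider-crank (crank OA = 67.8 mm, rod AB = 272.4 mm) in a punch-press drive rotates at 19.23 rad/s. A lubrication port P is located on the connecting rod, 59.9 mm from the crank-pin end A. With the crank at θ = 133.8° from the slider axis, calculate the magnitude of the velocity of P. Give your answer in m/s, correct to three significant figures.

ω = 19.23 rad/s.  Crank-pin speed |V_A| = rω = 1.3038 m/s, perpendicular to OA.
Rod angle: sinφ = −(r/L) sinθ ⇒ φ = -10.349°; ω_rod = −rω cosθ/√(L²−r²sin²θ) = +3.3676 rad/s.
V_P = V_A + ω_rod × AP, with AP = 0.0599 m along the rod.
Components: V_Px = −rω sinθ − a·ω_rod·sinφ = -0.90479 m/s;  V_Py = rω cosθ + a·ω_rod·cosφ = -0.70397 m/s.
|V_P| = √(V_Px² + V_Py²) = 1.1464 m/s.

1.15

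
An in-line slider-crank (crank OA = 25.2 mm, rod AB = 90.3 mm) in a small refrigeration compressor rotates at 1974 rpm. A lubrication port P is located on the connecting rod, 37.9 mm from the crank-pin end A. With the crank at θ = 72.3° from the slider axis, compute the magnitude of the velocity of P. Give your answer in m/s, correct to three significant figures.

5.23

ω = 206.7 rad/s.  Crank-pin speed |V_A| = rω = 5.2093 m/s, perpendicular to OA.
Rod angle: sinφ = −(r/L) sinθ ⇒ φ = -15.418°; ω_rod = −rω cosθ/√(L²−r²sin²θ) = -18.194 rad/s.
V_P = V_A + ω_rod × AP, with AP = 0.0379 m along the rod.
Components: V_Px = −rω sinθ − a·ω_rod·sinφ = -5.146 m/s;  V_Py = rω cosθ + a·ω_rod·cosφ = +0.91905 m/s.
|V_P| = √(V_Px² + V_Py²) = 5.2274 m/s.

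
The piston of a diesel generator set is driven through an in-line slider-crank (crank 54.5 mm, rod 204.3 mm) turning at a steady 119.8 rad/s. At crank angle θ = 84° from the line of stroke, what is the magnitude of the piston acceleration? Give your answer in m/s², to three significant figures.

130

ω = 119.8 rad/s
x(θ) = r cosθ + √(L² − r² sin²θ); with ω constant, a = ω²·d²x/dθ².
d²x/dθ² = −r cosθ − r²(cos2θ)/√u − r⁴ sin²2θ/(4u^{3/2}),  u = L² − r² sin²θ = 0.0388007 m².
Substituting r = 0.0545 m, L = 0.2043 m, θ = 84°: d²x/dθ² = +0.0090402 m.
a = ω²·d²x/dθ² = (119.8)²·(+0.0090402) = +129.75 m/s²;  |a| = 129.75 m/s².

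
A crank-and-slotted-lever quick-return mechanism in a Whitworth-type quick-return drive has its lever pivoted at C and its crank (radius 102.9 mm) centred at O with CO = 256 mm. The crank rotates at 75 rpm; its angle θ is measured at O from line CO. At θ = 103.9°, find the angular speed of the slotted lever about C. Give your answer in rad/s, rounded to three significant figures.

0.527

ω = 7.854 rad/s (from 75 rpm).
Crank pin A relative to C: A = (d + r cosθ, r sinθ); lever angle φ = atan2(r sinθ, d + r cosθ).
Differentiating tanφ: φ̇ = rω(d cosθ + r)/(d² + r² + 2dr cosθ).
d² + r² + 2dr cosθ = |CA|² = 0.063468 m²;  d cosθ + r = +0.041402 m.
|ω_lever| = |0.1029·7.854·+0.041402| / 0.063468 = 0.52719 rad/s.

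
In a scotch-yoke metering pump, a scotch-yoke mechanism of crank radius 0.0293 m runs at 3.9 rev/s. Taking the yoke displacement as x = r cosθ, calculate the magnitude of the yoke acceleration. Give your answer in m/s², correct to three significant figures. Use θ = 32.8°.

14.8

ω = 24.5 rad/s (from 3.9 rev/s).
x = r cosθ ⇒ ẍ = −rω² cosθ (ω constant).
|a| = rω²|cosθ| = 0.0293·(24.5)²·|cos 32.8°| = 14.789 m/s².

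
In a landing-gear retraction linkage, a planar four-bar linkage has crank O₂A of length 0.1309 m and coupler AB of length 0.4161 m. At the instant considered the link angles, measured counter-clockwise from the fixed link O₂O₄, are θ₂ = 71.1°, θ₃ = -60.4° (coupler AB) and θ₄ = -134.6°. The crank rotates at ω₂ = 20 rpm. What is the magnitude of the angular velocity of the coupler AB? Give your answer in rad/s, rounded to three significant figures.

0.297

ω₂ = 2.094 rad/s (from 20 rpm).
Differentiating the loop-closure r₂e^{iθ₂}+r₃e^{iθ₃}=r₁+r₄e^{iθ₄} gives r₂ω₂e^{iθ₂}+r₃ω₃e^{iθ₃}=r₄ω₄e^{iθ₄}.
Eliminating the other unknown: ω₃ = r₂ω₂ sin(θ₄−θ₂) / [r₃ sin(θ₃−θ₄)].
Numerator sine = +0.43366; denominator sine = +0.96222.
Result = 0.1309·2.094·(+0.43366) / (0.4161·(+0.96222)) = +0.29694 rad/s; magnitude 0.29694 rad/s.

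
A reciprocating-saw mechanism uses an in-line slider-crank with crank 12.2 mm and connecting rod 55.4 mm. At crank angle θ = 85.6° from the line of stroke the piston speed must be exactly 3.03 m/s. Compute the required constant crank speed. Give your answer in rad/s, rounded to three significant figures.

245

For an in-line slider-crank, |v_piston| = rω|sinθ|·[1 + r cosθ/√(L² − r² sin²θ)].
With r = 0.0122 m, L = 0.0554 m, θ = 85.6°: the bracketed kinematic factor |dx/dθ| = 0.012375 m.
ω = v/|dx/dθ| = 3.03/0.012375 = 244.85 rad/s.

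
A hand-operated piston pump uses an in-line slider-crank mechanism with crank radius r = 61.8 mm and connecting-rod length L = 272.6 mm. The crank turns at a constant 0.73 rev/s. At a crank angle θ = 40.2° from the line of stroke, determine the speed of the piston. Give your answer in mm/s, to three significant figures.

ω = 2π·0.73 = 4.587 rad/s
For an in-line slider-crank, x = r cosθ + √(L² − r² sin²θ), so v = −rω sinθ·[1 + r cosθ/√(L² − r² sin²θ)].
With r = 0.0618 m, L = 0.2726 m, θ = 40.2°: √(L² − r² sin²θ) = 0.26967 m.
v = −0.0618·4.587·0.64546·[1 + 0.0618·0.76380/0.26967] = -0.21499 m/s.
|v| = 0.21499 m/s = 214.99 mm/s.

215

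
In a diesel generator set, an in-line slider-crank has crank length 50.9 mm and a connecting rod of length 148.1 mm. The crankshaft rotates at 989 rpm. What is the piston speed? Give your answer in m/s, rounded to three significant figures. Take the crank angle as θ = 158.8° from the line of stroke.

1.29

ω = 2π·989/60 = 103.6 rad/s
For an in-line slider-crank, x = r cosθ + √(L² − r² sin²θ), so v = −rω sinθ·[1 + r cosθ/√(L² − r² sin²θ)].
With r = 0.0509 m, L = 0.1481 m, θ = 158.8°: √(L² − r² sin²θ) = 0.14695 m.
v = −0.0509·103.6·0.36162·[1 + 0.0509·-0.93232/0.14695] = -1.2907 m/s.
|v| = 1.2907 m/s.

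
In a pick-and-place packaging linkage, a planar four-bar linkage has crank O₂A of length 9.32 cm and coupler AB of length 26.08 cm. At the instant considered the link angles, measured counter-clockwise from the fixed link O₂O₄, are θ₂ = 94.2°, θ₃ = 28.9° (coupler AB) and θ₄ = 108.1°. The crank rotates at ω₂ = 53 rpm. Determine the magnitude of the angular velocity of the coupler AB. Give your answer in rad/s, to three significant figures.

0.485

ω₂ = 5.55 rad/s (from 53 rpm).
Differentiating the loop-closure r₂e^{iθ₂}+r₃e^{iθ₃}=r₁+r₄e^{iθ₄} gives r₂ω₂e^{iθ₂}+r₃ω₃e^{iθ₃}=r₄ω₄e^{iθ₄}.
Eliminating the other unknown: ω₃ = r₂ω₂ sin(θ₄−θ₂) / [r₃ sin(θ₃−θ₄)].
Numerator sine = +0.24023; denominator sine = -0.98229.
Result = 0.0932·5.55·(+0.24023) / (0.2608·(-0.98229)) = -0.48506 rad/s; magnitude 0.48506 rad/s.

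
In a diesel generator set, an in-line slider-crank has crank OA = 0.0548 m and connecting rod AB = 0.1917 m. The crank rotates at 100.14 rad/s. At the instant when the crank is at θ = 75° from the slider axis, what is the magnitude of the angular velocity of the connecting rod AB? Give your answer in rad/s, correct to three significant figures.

7.71

ω = 100.1 rad/s
The rod makes angle φ with the slider axis where L sinφ = r sinθ; differentiating, L cosφ·φ̇ = r ω cosθ.
L cosφ = √(L² − r² sin²θ) = 0.18425 m.
|ω_rod| = r ω |cosθ| / √(L² − r² sin²θ) = 0.0548·100.1·0.25882/0.18425 = 7.7087 rad/s.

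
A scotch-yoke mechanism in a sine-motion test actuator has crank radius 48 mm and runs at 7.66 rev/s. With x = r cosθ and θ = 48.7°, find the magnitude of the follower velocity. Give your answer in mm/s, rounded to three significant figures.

ω = 48.13 rad/s (from 7.66 rev/s).
x = r cosθ ⇒ ẋ = −rω sinθ.
|v| = rω|sinθ| = 0.048·48.13·|sin 48.7°| = 1.7356 m/s = 1735.6 mm/s.

1740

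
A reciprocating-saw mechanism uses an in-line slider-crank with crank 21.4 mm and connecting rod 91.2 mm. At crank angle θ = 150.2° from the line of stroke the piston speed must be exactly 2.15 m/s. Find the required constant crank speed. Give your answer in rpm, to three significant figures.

For an in-line slider-crank, |v_piston| = rω|sinθ|·[1 + r cosθ/√(L² − r² sin²θ)].
With r = 0.0214 m, L = 0.0912 m, θ = 150.2°: the bracketed kinematic factor |dx/dθ| = 0.0084548 m.
ω = v/|dx/dθ| = 2.15/0.0084548 = 254.29 rad/s.
N = 60ω/(2π) = 2428.3 rpm.

2430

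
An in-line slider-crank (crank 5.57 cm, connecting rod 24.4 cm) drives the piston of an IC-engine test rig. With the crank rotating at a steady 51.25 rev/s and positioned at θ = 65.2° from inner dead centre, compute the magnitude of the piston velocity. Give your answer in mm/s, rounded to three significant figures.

ω = 2π·51.2 = 322 rad/s
For an in-line slider-crank, x = r cosθ + √(L² − r² sin²θ), so v = −rω sinθ·[1 + r cosθ/√(L² − r² sin²θ)].
With r = 0.0557 m, L = 0.244 m, θ = 65.2°: √(L² − r² sin²θ) = 0.2387 m.
v = −0.0557·322·0.90778·[1 + 0.0557·0.41945/0.2387] = -17.876 m/s.
|v| = 17.876 m/s = 17876 mm/s.

17900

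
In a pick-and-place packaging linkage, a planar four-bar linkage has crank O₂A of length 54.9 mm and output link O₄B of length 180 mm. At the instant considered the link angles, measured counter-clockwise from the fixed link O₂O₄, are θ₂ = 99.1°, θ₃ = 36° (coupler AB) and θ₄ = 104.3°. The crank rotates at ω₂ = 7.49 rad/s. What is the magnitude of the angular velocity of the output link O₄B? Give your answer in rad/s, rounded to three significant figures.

2.19

ω₂ = 7.49 rad/s
Differentiating the loop-closure r₂e^{iθ₂}+r₃e^{iθ₃}=r₁+r₄e^{iθ₄} gives r₂ω₂e^{iθ₂}+r₃ω₃e^{iθ₃}=r₄ω₄e^{iθ₄}.
Eliminating the other unknown: ω₄ = r₂ω₂ sin(θ₂−θ₃) / [r₄ sin(θ₄−θ₃)].
Numerator sine = +0.89180; denominator sine = +0.92913.
Result = 0.0549·7.49·(+0.89180) / (0.18·(+0.92913)) = +2.1927 rad/s; magnitude 2.1927 rad/s.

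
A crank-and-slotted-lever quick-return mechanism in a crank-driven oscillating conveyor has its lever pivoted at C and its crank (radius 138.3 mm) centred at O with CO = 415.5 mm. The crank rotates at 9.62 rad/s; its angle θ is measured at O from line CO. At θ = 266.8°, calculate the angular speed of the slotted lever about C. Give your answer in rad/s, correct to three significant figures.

0.826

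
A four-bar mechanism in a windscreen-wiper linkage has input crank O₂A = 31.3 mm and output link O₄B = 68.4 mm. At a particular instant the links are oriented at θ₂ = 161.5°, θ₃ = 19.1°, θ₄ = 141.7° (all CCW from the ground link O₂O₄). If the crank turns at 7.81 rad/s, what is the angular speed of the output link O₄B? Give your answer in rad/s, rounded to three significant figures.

2.59

ω₂ = 7.81 rad/s
Differentiating the loop-closure r₂e^{iθ₂}+r₃e^{iθ₃}=r₁+r₄e^{iθ₄} gives r₂ω₂e^{iθ₂}+r₃ω₃e^{iθ₃}=r₄ω₄e^{iθ₄}.
Eliminating the other unknown: ω₄ = r₂ω₂ sin(θ₂−θ₃) / [r₄ sin(θ₄−θ₃)].
Numerator sine = +0.61015; denominator sine = +0.84245.
Result = 0.0313·7.81·(+0.61015) / (0.0684·(+0.84245)) = +2.5884 rad/s; magnitude 2.5884 rad/s.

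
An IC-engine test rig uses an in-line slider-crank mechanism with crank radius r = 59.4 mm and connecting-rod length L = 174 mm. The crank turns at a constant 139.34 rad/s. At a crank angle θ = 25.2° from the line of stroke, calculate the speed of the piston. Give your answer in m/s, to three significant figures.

4.62

ω = 139.3 rad/s
For an in-line slider-crank, x = r cosθ + √(L² − r² sin²θ), so v = −rω sinθ·[1 + r cosθ/√(L² − r² sin²θ)].
With r = 0.0594 m, L = 0.174 m, θ = 25.2°: √(L² − r² sin²θ) = 0.17215 m.
v = −0.0594·139.3·0.42578·[1 + 0.0594·0.90483/0.17215] = -4.6243 m/s.
|v| = 4.6243 m/s.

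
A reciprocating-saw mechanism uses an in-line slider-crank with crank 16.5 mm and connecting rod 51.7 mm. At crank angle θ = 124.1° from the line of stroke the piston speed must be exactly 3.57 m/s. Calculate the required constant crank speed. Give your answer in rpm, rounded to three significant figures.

3060

For an in-line slider-crank, |v_piston| = rω|sinθ|·[1 + r cosθ/√(L² − r² sin²θ)].
With r = 0.0165 m, L = 0.0517 m, θ = 124.1°: the bracketed kinematic factor |dx/dθ| = 0.011128 m.
ω = v/|dx/dθ| = 3.57/0.011128 = 320.81 rad/s.
N = 60ω/(2π) = 3063.5 rpm.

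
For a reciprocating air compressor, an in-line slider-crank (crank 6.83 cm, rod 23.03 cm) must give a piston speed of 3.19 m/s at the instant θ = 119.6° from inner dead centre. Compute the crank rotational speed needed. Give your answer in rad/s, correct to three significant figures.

For an in-line slider-crank, |v_piston| = rω|sinθ|·[1 + r cosθ/√(L² − r² sin²θ)].
With r = 0.0683 m, L = 0.2303 m, θ = 119.6°: the bracketed kinematic factor |dx/dθ| = 0.050383 m.
ω = v/|dx/dθ| = 3.19/0.050383 = 63.316 rad/s.

63.3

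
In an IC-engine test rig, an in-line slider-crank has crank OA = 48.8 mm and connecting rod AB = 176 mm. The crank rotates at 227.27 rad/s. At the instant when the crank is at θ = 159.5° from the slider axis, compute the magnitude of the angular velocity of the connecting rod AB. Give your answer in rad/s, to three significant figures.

ω = 227.3 rad/s
The rod makes angle φ with the slider axis where L sinφ = r sinθ; differentiating, L cosφ·φ̇ = r ω cosθ.
L cosφ = √(L² − r² sin²θ) = 0.17517 m.
|ω_rod| = r ω |cosθ| / √(L² − r² sin²θ) = 0.0488·227.3·0.93667/0.17517 = 59.305 rad/s.

59.3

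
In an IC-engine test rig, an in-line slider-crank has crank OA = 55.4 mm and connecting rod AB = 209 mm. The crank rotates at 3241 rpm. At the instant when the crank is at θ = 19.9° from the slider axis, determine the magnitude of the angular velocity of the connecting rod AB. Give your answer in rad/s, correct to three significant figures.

ω = 339.4 rad/s (converted from 3241 rpm).
The rod makes angle φ with the slider axis where L sinφ = r sinθ; differentiating, L cosφ·φ̇ = r ω cosθ.
L cosφ = √(L² − r² sin²θ) = 0.20815 m.
|ω_rod| = r ω |cosθ| / √(L² − r² sin²θ) = 0.0554·339.4·0.94029/0.20815 = 84.939 rad/s.

84.9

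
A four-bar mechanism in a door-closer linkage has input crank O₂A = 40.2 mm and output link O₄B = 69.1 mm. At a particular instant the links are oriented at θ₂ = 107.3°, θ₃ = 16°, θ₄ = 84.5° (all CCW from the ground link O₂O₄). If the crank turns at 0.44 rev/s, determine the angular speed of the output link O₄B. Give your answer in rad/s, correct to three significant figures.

1.73

ω₂ = 2.765 rad/s (from 0.44 rev/s).
Differentiating the loop-closure r₂e^{iθ₂}+r₃e^{iθ₃}=r₁+r₄e^{iθ₄} gives r₂ω₂e^{iθ₂}+r₃ω₃e^{iθ₃}=r₄ω₄e^{iθ₄}.
Eliminating the other unknown: ω₄ = r₂ω₂ sin(θ₂−θ₃) / [r₄ sin(θ₄−θ₃)].
Numerator sine = +0.99974; denominator sine = +0.93042.
Result = 0.0402·2.765·(+0.99974) / (0.0691·(+0.93042)) = +1.7282 rad/s; magnitude 1.7282 rad/s.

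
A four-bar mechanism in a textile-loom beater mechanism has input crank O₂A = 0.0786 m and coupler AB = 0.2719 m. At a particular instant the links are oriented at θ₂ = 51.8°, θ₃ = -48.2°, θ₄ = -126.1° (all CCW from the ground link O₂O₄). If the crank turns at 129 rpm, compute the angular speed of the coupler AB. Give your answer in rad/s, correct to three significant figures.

0.146

ω₂ = 13.51 rad/s (from 129 rpm).
Differentiating the loop-closure r₂e^{iθ₂}+r₃e^{iθ₃}=r₁+r₄e^{iθ₄} gives r₂ω₂e^{iθ₂}+r₃ω₃e^{iθ₃}=r₄ω₄e^{iθ₄}.
Eliminating the other unknown: ω₃ = r₂ω₂ sin(θ₄−θ₂) / [r₃ sin(θ₃−θ₄)].
Numerator sine = -0.03664; denominator sine = +0.97778.
Result = 0.0786·13.51·(-0.03664) / (0.2719·(+0.97778)) = -0.14635 rad/s; magnitude 0.14635 rad/s.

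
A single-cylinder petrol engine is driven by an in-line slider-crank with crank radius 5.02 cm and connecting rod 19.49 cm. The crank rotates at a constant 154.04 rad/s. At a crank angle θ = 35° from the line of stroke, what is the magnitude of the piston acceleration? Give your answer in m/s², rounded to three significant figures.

ω = 154 rad/s
x(θ) = r cosθ + √(L² − r² sin²θ); with ω constant, a = ω²·d²x/dθ².
d²x/dθ² = −r cosθ − r²(cos2θ)/√u − r⁴ sin²2θ/(4u^{3/2}),  u = L² − r² sin²θ = 0.0371569 m².
Substituting r = 0.0502 m, L = 0.1949 m, θ = 35°: d²x/dθ² = -0.045789 m.
a = ω²·d²x/dθ² = (154)²·(-0.045789) = -1086.5 m/s²;  |a| = 1086.5 m/s².

1090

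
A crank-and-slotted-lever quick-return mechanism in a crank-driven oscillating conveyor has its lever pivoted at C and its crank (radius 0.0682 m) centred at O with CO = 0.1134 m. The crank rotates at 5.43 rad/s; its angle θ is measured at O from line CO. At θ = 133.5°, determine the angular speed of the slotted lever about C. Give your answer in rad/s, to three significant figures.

0.532

ω = 5.43 rad/s
Crank pin A relative to C: A = (d + r cosθ, r sinθ); lever angle φ = atan2(r sinθ, d + r cosθ).
Differentiating tanφ: φ̇ = rω(d cosθ + r)/(d² + r² + 2dr cosθ).
d² + r² + 2dr cosθ = |CA|² = 0.0068635 m²;  d cosθ + r = -0.0098594 m.
|ω_lever| = |0.0682·5.43·-0.0098594| / 0.0068635 = 0.53197 rad/s.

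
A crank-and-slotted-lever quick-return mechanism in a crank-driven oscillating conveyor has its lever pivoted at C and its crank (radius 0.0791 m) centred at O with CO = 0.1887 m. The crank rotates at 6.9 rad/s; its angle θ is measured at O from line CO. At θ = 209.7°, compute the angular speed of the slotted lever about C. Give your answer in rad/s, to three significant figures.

ω = 6.9 rad/s
Crank pin A relative to C: A = (d + r cosθ, r sinθ); lever angle φ = atan2(r sinθ, d + r cosθ).
Differentiating tanφ: φ̇ = rω(d cosθ + r)/(d² + r² + 2dr cosθ).
d² + r² + 2dr cosθ = |CA|² = 0.0159338 m²;  d cosθ + r = -0.084811 m.
|ω_lever| = |0.0791·6.9·-0.084811| / 0.0159338 = 2.9051 rad/s.

2.91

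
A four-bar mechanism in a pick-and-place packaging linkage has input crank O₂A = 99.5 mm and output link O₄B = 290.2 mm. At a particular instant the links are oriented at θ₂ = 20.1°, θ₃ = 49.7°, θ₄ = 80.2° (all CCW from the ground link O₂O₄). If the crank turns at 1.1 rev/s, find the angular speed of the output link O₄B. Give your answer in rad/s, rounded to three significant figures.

2.31

ω₂ = 6.912 rad/s (from 1.1 rev/s).
Differentiating the loop-closure r₂e^{iθ₂}+r₃e^{iθ₃}=r₁+r₄e^{iθ₄} gives r₂ω₂e^{iθ₂}+r₃ω₃e^{iθ₃}=r₄ω₄e^{iθ₄}.
Eliminating the other unknown: ω₄ = r₂ω₂ sin(θ₂−θ₃) / [r₄ sin(θ₄−θ₃)].
Numerator sine = -0.49394; denominator sine = +0.50754.
Result = 0.0995·6.912·(-0.49394) / (0.2902·(+0.50754)) = -2.3062 rad/s; magnitude 2.3062 rad/s.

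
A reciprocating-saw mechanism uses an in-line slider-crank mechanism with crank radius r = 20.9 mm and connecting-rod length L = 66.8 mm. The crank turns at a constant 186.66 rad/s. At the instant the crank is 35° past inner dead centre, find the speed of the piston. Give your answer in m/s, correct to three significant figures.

2.82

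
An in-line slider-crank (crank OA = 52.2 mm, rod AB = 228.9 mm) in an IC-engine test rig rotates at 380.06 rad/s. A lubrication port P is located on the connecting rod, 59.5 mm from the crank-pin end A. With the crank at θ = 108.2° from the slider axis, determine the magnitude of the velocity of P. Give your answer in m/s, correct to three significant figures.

19.0

ω = 380.1 rad/s.  Crank-pin speed |V_A| = rω = 19.839 m/s, perpendicular to OA.
Rod angle: sinφ = −(r/L) sinθ ⇒ φ = -12.512°; ω_rod = −rω cosθ/√(L²−r²sin²θ) = +27.729 rad/s.
V_P = V_A + ω_rod × AP, with AP = 0.0595 m along the rod.
Components: V_Px = −rω sinθ − a·ω_rod·sinφ = -18.489 m/s;  V_Py = rω cosθ + a·ω_rod·cosφ = -4.5858 m/s.
|V_P| = √(V_Px² + V_Py²) = 19.049 m/s.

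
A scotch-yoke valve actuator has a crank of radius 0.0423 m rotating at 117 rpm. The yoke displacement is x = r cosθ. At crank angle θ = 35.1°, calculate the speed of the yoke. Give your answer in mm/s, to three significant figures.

298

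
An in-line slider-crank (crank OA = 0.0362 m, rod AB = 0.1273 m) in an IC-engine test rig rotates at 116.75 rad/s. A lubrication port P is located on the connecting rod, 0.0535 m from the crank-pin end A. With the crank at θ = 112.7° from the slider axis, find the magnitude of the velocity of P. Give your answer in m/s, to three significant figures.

ω = 116.8 rad/s.  Crank-pin speed |V_A| = rω = 4.2264 m/s, perpendicular to OA.
Rod angle: sinφ = −(r/L) sinθ ⇒ φ = -15.209°; ω_rod = −rω cosθ/√(L²−r²sin²θ) = +13.277 rad/s.
V_P = V_A + ω_rod × AP, with AP = 0.0535 m along the rod.
Components: V_Px = −rω sinθ − a·ω_rod·sinφ = -3.7126 m/s;  V_Py = rω cosθ + a·ω_rod·cosφ = -0.94553 m/s.
|V_P| = √(V_Px² + V_Py²) = 3.8311 m/s.

3.83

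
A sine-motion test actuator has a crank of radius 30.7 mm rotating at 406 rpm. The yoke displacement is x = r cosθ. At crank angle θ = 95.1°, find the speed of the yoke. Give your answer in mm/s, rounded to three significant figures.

ω = 42.52 rad/s (from 406 rpm).
x = r cosθ ⇒ ẋ = −rω sinθ.
|v| = rω|sinθ| = 0.0307·42.52·|sin 95.1°| = 1.3001 m/s = 1300.1 mm/s.

1300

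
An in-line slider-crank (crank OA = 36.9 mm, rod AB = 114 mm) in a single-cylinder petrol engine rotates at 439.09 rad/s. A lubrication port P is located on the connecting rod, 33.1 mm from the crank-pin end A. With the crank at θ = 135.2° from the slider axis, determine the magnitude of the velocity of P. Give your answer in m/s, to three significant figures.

ω = 439.1 rad/s.  Crank-pin speed |V_A| = rω = 16.202 m/s, perpendicular to OA.
Rod angle: sinφ = −(r/L) sinθ ⇒ φ = -13.184°; ω_rod = −rω cosθ/√(L²−r²sin²θ) = +103.58 rad/s.
V_P = V_A + ω_rod × AP, with AP = 0.0331 m along the rod.
Components: V_Px = −rω sinθ − a·ω_rod·sinφ = -10.635 m/s;  V_Py = rω cosθ + a·ω_rod·cosφ = -8.1587 m/s.
|V_P| = √(V_Px² + V_Py²) = 13.404 m/s.

13.4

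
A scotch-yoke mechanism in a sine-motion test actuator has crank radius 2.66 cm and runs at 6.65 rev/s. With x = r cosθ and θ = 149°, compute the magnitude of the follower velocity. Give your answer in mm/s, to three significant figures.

ω = 41.78 rad/s (from 6.65 rev/s).
x = r cosθ ⇒ ẋ = −rω sinθ.
|v| = rω|sinθ| = 0.0266·41.78·|sin 149°| = 0.57243 m/s = 572.43 mm/s.

572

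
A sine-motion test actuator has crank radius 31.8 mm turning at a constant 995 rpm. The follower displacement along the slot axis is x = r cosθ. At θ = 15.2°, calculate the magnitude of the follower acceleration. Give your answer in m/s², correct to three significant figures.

ω = 104.2 rad/s (from 995 rpm).
x = r cosθ ⇒ ẍ = −rω² cosθ (ω constant).
|a| = rω²|cosθ| = 0.0318·(104.2)²·|cos 15.2°| = 333.17 m/s².

333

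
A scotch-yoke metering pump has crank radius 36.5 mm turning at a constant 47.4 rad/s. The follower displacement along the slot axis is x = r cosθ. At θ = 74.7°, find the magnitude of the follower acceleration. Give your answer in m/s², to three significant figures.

21.6

ω = 47.4 rad/s
x = r cosθ ⇒ ẍ = −rω² cosθ (ω constant).
|a| = rω²|cosθ| = 0.0365·(47.4)²·|cos 74.7°| = 21.639 m/s².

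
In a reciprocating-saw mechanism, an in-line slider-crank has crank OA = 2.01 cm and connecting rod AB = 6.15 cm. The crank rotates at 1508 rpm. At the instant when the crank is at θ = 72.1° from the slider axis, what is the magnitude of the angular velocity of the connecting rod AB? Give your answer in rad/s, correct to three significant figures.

16.7

ω = 157.9 rad/s (converted from 1508 rpm).
The rod makes angle φ with the slider axis where L sinφ = r sinθ; differentiating, L cosφ·φ̇ = r ω cosθ.
L cosφ = √(L² − r² sin²θ) = 0.05845 m.
|ω_rod| = r ω |cosθ| / √(L² − r² sin²θ) = 0.0201·157.9·0.30736/0.05845 = 16.691 rad/s.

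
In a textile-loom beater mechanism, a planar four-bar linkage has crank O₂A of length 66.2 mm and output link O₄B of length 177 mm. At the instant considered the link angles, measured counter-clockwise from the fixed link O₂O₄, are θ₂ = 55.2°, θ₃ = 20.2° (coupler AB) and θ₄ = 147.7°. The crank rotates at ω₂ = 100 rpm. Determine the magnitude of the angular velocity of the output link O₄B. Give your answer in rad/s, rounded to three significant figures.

2.83

ω₂ = 10.47 rad/s (from 100 rpm).
Differentiating the loop-closure r₂e^{iθ₂}+r₃e^{iθ₃}=r₁+r₄e^{iθ₄} gives r₂ω₂e^{iθ₂}+r₃ω₃e^{iθ₃}=r₄ω₄e^{iθ₄}.
Eliminating the other unknown: ω₄ = r₂ω₂ sin(θ₂−θ₃) / [r₄ sin(θ₄−θ₃)].
Numerator sine = +0.57358; denominator sine = +0.79335.
Result = 0.0662·10.47·(+0.57358) / (0.177·(+0.79335)) = +2.8316 rad/s; magnitude 2.8316 rad/s.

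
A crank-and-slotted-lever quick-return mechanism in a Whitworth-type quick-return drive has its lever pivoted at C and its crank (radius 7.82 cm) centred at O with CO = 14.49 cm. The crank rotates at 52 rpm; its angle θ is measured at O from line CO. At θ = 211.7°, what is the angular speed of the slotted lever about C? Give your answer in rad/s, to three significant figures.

2.45

ω = 5.445 rad/s (from 52 rpm).
Crank pin A relative to C: A = (d + r cosθ, r sinθ); lever angle φ = atan2(r sinθ, d + r cosθ).
Differentiating tanφ: φ̇ = rω(d cosθ + r)/(d² + r² + 2dr cosθ).
d² + r² + 2dr cosθ = |CA|² = 0.00782986 m²;  d cosθ + r = -0.045083 m.
|ω_lever| = |0.0782·5.445·-0.045083| / 0.00782986 = 2.4518 rad/s.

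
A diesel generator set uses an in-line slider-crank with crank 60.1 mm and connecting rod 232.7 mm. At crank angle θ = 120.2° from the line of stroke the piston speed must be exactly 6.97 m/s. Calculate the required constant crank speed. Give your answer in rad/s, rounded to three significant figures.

155

For an in-line slider-crank, |v_piston| = rω|sinθ|·[1 + r cosθ/√(L² − r² sin²θ)].
With r = 0.0601 m, L = 0.2327 m, θ = 120.2°: the bracketed kinematic factor |dx/dθ| = 0.04502 m.
ω = v/|dx/dθ| = 6.97/0.04502 = 154.82 rad/s.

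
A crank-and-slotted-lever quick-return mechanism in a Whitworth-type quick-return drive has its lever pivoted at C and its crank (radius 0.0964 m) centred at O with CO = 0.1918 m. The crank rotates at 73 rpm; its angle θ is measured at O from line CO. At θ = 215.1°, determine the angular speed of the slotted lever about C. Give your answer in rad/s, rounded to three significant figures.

ω = 7.645 rad/s (from 73 rpm).
Crank pin A relative to C: A = (d + r cosθ, r sinθ); lever angle φ = atan2(r sinθ, d + r cosθ).
Differentiating tanφ: φ̇ = rω(d cosθ + r)/(d² + r² + 2dr cosθ).
d² + r² + 2dr cosθ = |CA|² = 0.0158258 m²;  d cosθ + r = -0.060521 m.
|ω_lever| = |0.0964·7.645·-0.060521| / 0.0158258 = 2.8182 rad/s.

2.82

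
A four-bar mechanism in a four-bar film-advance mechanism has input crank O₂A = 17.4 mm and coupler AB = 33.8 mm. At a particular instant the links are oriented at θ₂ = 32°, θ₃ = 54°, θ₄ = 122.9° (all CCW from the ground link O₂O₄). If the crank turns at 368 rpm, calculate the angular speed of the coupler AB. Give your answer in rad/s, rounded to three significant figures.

21.3

ω₂ = 38.54 rad/s (from 368 rpm).
Differentiating the loop-closure r₂e^{iθ₂}+r₃e^{iθ₃}=r₁+r₄e^{iθ₄} gives r₂ω₂e^{iθ₂}+r₃ω₃e^{iθ₃}=r₄ω₄e^{iθ₄}.
Eliminating the other unknown: ω₃ = r₂ω₂ sin(θ₄−θ₂) / [r₃ sin(θ₃−θ₄)].
Numerator sine = +0.99988; denominator sine = -0.93295.
Result = 0.0174·38.54·(+0.99988) / (0.0338·(-0.93295)) = -21.262 rad/s; magnitude 21.262 rad/s.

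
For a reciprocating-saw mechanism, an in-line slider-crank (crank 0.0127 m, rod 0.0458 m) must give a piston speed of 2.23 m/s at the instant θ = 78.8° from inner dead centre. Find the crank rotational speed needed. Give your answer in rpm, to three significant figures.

For an in-line slider-crank, |v_piston| = rω|sinθ|·[1 + r cosθ/√(L² − r² sin²θ)].
With r = 0.0127 m, L = 0.0458 m, θ = 78.8°: the bracketed kinematic factor |dx/dθ| = 0.013155 m.
ω = v/|dx/dθ| = 2.23/0.013155 = 169.51 rad/s.
N = 60ω/(2π) = 1618.7 rpm.

1620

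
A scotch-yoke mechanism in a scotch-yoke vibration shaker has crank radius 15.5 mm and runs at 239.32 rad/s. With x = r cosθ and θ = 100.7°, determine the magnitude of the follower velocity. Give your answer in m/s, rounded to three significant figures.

3.64

ω = 239.3 rad/s
x = r cosθ ⇒ ẋ = −rω sinθ.
|v| = rω|sinθ| = 0.0155·239.3·|sin 100.7°| = 3.645 m/s.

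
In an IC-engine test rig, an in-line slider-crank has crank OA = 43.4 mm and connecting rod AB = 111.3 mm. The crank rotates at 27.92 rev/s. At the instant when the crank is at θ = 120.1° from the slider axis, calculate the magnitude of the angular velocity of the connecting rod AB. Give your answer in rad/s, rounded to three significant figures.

ω = 175.4 rad/s (converted from 27.92 rev/s).
The rod makes angle φ with the slider axis where L sinφ = r sinθ; differentiating, L cosφ·φ̇ = r ω cosθ.
L cosφ = √(L² − r² sin²θ) = 0.10478 m.
|ω_rod| = r ω |cosθ| / √(L² − r² sin²θ) = 0.0434·175.4·0.50151/0.10478 = 36.442 rad/s.

36.4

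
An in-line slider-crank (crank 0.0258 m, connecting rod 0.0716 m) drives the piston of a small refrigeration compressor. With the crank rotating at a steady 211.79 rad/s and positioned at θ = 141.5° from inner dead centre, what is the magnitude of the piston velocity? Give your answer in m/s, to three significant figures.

2.42

ω = 211.8 rad/s
For an in-line slider-crank, x = r cosθ + √(L² − r² sin²θ), so v = −rω sinθ·[1 + r cosθ/√(L² − r² sin²θ)].
With r = 0.0258 m, L = 0.0716 m, θ = 141.5°: √(L² − r² sin²θ) = 0.069775 m.
v = −0.0258·211.8·0.62251·[1 + 0.0258·-0.78261/0.069775] = -2.4172 m/s.
|v| = 2.4172 m/s.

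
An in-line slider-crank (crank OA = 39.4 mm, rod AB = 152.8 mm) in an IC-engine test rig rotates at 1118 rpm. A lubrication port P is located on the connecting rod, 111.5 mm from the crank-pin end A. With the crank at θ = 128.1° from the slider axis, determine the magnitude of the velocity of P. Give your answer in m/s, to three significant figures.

3.29

ω = 117.1 rad/s.  Crank-pin speed |V_A| = rω = 4.6128 m/s, perpendicular to OA.
Rod angle: sinφ = −(r/L) sinθ ⇒ φ = -11.707°; ω_rod = −rω cosθ/√(L²−r²sin²θ) = +19.023 rad/s.
V_P = V_A + ω_rod × AP, with AP = 0.1115 m along the rod.
Components: V_Px = −rω sinθ − a·ω_rod·sinφ = -3.1996 m/s;  V_Py = rω cosθ + a·ω_rod·cosφ = -0.76931 m/s.
|V_P| = √(V_Px² + V_Py²) = 3.2908 m/s.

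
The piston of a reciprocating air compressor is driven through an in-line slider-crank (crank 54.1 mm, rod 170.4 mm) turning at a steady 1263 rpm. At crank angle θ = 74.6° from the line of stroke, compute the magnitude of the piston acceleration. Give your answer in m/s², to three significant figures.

17.5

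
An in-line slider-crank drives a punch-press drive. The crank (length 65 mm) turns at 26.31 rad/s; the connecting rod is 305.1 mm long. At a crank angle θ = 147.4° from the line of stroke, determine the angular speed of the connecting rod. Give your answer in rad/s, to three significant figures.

ω = 26.31 rad/s
The rod makes angle φ with the slider axis where L sinφ = r sinθ; differentiating, L cosφ·φ̇ = r ω cosθ.
L cosφ = √(L² − r² sin²θ) = 0.30308 m.
|ω_rod| = r ω |cosθ| / √(L² − r² sin²θ) = 0.065·26.31·0.84245/0.30308 = 4.7535 rad/s.

4.75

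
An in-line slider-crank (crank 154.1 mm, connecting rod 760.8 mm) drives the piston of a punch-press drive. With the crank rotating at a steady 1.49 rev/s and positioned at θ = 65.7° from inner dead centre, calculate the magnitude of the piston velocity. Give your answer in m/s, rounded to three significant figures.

1.43

ω = 2π·1.49 = 9.362 rad/s
For an in-line slider-crank, x = r cosθ + √(L² − r² sin²θ), so v = −rω sinθ·[1 + r cosθ/√(L² − r² sin²θ)].
With r = 0.1541 m, L = 0.7608 m, θ = 65.7°: √(L² − r² sin²θ) = 0.74772 m.
v = −0.1541·9.362·0.91140·[1 + 0.1541·0.41151/0.74772] = -1.4264 m/s.
|v| = 1.4264 m/s.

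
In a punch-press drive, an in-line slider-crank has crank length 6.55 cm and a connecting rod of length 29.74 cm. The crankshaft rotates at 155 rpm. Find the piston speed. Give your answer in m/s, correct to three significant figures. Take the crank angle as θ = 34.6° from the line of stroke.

0.714

ω = 2π·155/60 = 16.23 rad/s
For an in-line slider-crank, x = r cosθ + √(L² − r² sin²θ), so v = −rω sinθ·[1 + r cosθ/√(L² − r² sin²θ)].
With r = 0.0655 m, L = 0.2974 m, θ = 34.6°: √(L² − r² sin²θ) = 0.29507 m.
v = −0.0655·16.23·0.56784·[1 + 0.0655·0.82314/0.29507] = -0.71403 m/s.
|v| = 0.71403 m/s.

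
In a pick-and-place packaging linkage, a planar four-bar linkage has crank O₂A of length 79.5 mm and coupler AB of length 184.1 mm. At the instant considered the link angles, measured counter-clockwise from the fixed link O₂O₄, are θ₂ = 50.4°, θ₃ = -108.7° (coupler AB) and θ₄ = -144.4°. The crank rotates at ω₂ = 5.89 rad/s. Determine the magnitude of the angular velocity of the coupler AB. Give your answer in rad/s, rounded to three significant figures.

ω₂ = 5.89 rad/s
Differentiating the loop-closure r₂e^{iθ₂}+r₃e^{iθ₃}=r₁+r₄e^{iθ₄} gives r₂ω₂e^{iθ₂}+r₃ω₃e^{iθ₃}=r₄ω₄e^{iθ₄}.
Eliminating the other unknown: ω₃ = r₂ω₂ sin(θ₄−θ₂) / [r₃ sin(θ₃−θ₄)].
Numerator sine = +0.25545; denominator sine = +0.58354.
Result = 0.0795·5.89·(+0.25545) / (0.1841·(+0.58354)) = +1.1134 rad/s; magnitude 1.1134 rad/s.

1.11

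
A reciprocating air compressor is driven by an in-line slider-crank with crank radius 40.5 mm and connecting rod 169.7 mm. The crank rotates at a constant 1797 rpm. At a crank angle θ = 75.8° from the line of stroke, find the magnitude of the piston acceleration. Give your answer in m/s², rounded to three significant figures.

ω = 2π·1797/60 = 188.2 rad/s
x(θ) = r cosθ + √(L² − r² sin²θ); with ω constant, a = ω²·d²x/dθ².
d²x/dθ² = −r cosθ − r²(cos2θ)/√u − r⁴ sin²2θ/(4u^{3/2}),  u = L² − r² sin²θ = 0.0272565 m².
Substituting r = 0.0405 m, L = 0.1697 m, θ = 75.8°: d²x/dθ² = -0.0012293 m.
a = ω²·d²x/dθ² = (188.2)²·(-0.0012293) = -43.533 m/s²;  |a| = 43.533 m/s².

43.5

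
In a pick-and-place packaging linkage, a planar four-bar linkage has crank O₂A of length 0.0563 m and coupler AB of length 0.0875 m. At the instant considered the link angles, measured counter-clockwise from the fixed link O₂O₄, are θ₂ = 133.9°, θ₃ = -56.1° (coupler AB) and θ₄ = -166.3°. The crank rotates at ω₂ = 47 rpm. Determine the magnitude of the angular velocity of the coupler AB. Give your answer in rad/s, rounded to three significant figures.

2.92

ω₂ = 4.922 rad/s (from 47 rpm).
Differentiating the loop-closure r₂e^{iθ₂}+r₃e^{iθ₃}=r₁+r₄e^{iθ₄} gives r₂ω₂e^{iθ₂}+r₃ω₃e^{iθ₃}=r₄ω₄e^{iθ₄}.
Eliminating the other unknown: ω₃ = r₂ω₂ sin(θ₄−θ₂) / [r₃ sin(θ₃−θ₄)].
Numerator sine = +0.86427; denominator sine = +0.93849.
Result = 0.0563·4.922·(+0.86427) / (0.0875·(+0.93849)) = +2.9164 rad/s; magnitude 2.9164 rad/s.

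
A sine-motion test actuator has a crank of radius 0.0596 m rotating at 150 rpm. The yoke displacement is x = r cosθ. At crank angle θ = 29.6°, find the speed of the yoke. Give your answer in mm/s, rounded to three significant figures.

ω = 15.71 rad/s (from 150 rpm).
x = r cosθ ⇒ ẋ = −rω sinθ.
|v| = rω|sinθ| = 0.0596·15.71·|sin 29.6°| = 0.46243 m/s = 462.43 mm/s.

462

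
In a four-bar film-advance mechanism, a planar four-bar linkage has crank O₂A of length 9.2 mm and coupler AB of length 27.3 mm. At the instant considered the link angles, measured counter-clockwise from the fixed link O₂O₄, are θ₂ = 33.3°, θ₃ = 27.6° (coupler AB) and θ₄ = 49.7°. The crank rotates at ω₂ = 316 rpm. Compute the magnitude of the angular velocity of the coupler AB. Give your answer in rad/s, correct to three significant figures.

8.37

ω₂ = 33.09 rad/s (from 316 rpm).
Differentiating the loop-closure r₂e^{iθ₂}+r₃e^{iθ₃}=r₁+r₄e^{iθ₄} gives r₂ω₂e^{iθ₂}+r₃ω₃e^{iθ₃}=r₄ω₄e^{iθ₄}.
Eliminating the other unknown: ω₃ = r₂ω₂ sin(θ₄−θ₂) / [r₃ sin(θ₃−θ₄)].
Numerator sine = +0.28234; denominator sine = -0.37622.
Result = 0.0092·33.09·(+0.28234) / (0.0273·(-0.37622)) = -8.3689 rad/s; magnitude 8.3689 rad/s.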